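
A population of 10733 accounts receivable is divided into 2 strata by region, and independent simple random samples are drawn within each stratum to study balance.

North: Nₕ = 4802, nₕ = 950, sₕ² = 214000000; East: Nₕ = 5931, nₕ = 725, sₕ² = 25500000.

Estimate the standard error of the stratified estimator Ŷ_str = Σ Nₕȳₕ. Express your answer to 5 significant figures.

Var(Ŷ_str) = Σₕ Nₕ²(1 − fₕ)sₕ²/nₕ.
North: 4802²·(1 − 950/4802)·214000000/950 = 4.1667611 × 10^12.
East: 5931²·(1 − 725/5931)·25500000/725 = 1.0860111 × 10^12.
Sum = 5.2527722 × 10^12.
SE = √(5.2527722 × 10^12) = 2.2919 × 10^6.

2.2919 × 10^6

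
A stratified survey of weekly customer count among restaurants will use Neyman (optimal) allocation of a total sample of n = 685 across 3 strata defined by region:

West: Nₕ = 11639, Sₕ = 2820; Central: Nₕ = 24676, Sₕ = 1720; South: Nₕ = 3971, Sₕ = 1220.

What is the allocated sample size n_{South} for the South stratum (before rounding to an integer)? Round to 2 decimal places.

Neyman allocation: nₕ = n·NₕSₕ / Σⱼ NⱼSⱼ.
Σ NⱼSⱼ = 11639·2820 + 24676·1720 + 3971·1220 = 8.010932 × 10^7.
n_{South} = 685·3971·1220 / (8.010932 × 10^7) = 41.43.

41.43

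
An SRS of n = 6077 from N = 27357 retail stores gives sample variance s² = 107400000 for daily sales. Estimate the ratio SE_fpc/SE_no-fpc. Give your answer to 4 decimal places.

f = n/N = 6077/27357 = 0.22213693.
SE_no-fpc = √(s²/n) = 132.94057; SE_fpc = √((1−f)s²/n) = 117.24899.
Ratio = √(1−f) = 0.88196546.

0.8820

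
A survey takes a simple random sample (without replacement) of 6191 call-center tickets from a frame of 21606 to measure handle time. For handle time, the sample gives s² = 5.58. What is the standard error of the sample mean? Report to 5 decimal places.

Under SRS without replacement, Var(ȳ) = (1 − f)·s²/n with f = n/N = 6191/21606 = 0.28654078.
Var(ȳ) = (1 − 0.28654078)·5.58/6191 = 0.71345922·9.0130835 × 10^-4 = 6.4304676 × 10^-4.
SE(ȳ) = √(6.4304676 × 10^-4) = 0.02536.

0.02536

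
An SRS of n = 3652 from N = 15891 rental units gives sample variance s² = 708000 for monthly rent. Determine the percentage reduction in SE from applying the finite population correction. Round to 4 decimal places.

12.2399

f = n/N = 3652/15891 = 0.22981562.
SE_no-fpc = √(s²/n) = 13.923591; SE_fpc = √((1−f)s²/n) = 12.219364.
Ratio = √(1−f) = 0.87760149. Reduction = 100·(1 − 0.87760149) = 12.2399%.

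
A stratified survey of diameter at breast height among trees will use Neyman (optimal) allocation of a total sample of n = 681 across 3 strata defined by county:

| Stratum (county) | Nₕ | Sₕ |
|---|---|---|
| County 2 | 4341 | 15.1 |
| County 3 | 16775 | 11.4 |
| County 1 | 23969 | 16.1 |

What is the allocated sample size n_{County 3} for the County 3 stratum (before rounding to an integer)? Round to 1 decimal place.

202.6

Neyman allocation: nₕ = n·NₕSₕ / Σⱼ NⱼSⱼ.
Σ NⱼSⱼ = 4341·15.1 + 16775·11.4 + 23969·16.1 = 642685.
n_{County 3} = 681·16775·11.4 / 642685 = 202.6.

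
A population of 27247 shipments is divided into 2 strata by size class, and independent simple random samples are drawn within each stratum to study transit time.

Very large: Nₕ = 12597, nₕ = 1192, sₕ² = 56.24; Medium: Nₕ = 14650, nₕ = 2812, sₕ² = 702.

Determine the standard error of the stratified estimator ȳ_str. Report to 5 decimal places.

0.25971

Var(ȳ_str) = Σₕ Wₕ²(1 − fₕ)sₕ²/nₕ with Wₕ = Nₕ/N, N = 27247.
Very large: Wₕ = 0.46232613; term = 0.46232613²·(1 − 0.09462570)·56.24/1192 = 0.0091304901.
Medium: Wₕ = 0.53767387; term = 0.53767387²·(1 − 0.19194539)·702/2812 = 0.058317698.
Sum = 0.067448188.
SE = √(0.067448188) = 0.25971.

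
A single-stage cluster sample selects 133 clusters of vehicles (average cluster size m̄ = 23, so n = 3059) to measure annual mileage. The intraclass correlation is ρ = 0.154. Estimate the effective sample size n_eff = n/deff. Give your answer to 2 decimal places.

deff = 1 + (23 − 1)·0.154 = 1 + 3.388 = 4.388.
n_eff = 3059 / 4.388 = 697.13.

697.13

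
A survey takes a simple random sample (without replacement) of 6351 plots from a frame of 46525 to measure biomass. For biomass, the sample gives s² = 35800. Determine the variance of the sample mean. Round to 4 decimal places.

Under SRS without replacement, Var(ȳ) = (1 − f)·s²/n with f = n/N = 6351/46525 = 0.13650725.
Var(ȳ) = (1 − 0.13650725)·35800/6351 = 0.86349275·5.6369076 = 4.8674288.

4.8674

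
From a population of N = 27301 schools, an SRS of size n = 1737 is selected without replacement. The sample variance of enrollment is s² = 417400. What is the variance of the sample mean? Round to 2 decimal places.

225.01

Under SRS without replacement, Var(ȳ) = (1 − f)·s²/n with f = n/N = 1737/27301 = 0.06362404.
Var(ȳ) = (1 − 0.06362404)·417400/1737 = 0.93637596·240.29937 = 225.01055.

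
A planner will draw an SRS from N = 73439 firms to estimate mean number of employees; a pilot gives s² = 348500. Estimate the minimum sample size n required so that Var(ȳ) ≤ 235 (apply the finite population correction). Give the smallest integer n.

Without fpc, n₀ = s²/D = 348500/235 = 1482.9787.
With fpc, (1 − n/N)·s²/n ≤ D requires n ≥ n₀/(1 + n₀/N) = 1482.9787/(1 + 1482.9787/73439) = 1453.6252.
Rounding up, n = 1454.

1454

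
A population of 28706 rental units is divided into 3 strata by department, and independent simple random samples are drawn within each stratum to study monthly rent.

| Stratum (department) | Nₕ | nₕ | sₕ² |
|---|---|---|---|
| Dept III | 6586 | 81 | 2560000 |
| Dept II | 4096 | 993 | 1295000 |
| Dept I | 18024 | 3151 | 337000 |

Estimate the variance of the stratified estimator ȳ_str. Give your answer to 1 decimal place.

1698.1

Var(ȳ_str) = Σₕ Wₕ²(1 − fₕ)sₕ²/nₕ with Wₕ = Nₕ/N, N = 28706.
Dept III: Wₕ = 0.22942939; term = 0.22942939²·(1 − 0.01229882)·2560000/81 = 1643.1553.
Dept II: Wₕ = 0.14268794; term = 0.14268794²·(1 − 0.24243164)·1295000/993 = 20.114854.
Dept I: Wₕ = 0.62788267; term = 0.62788267²·(1 − 0.17482246)·337000/3151 = 34.792521.
Sum = 1698.0627.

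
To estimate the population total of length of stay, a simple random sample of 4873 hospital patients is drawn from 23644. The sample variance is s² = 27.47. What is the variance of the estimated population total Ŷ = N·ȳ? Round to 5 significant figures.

Var(Ŷ) = N²·Var(ȳ) = N²·(1 − n/N)·s²/n.
f = 4873/23644 = 0.20609880; Var(ȳ) = 0.79390120·27.47/4873 = 0.0044753675.
Var(Ŷ) = 23644² · 0.0044753675 = 2.5019038 × 10^6.

2.5019 × 10^6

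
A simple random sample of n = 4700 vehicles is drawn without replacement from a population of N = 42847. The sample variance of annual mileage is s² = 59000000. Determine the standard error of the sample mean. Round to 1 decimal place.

Under SRS without replacement, Var(ȳ) = (1 − f)·s²/n with f = n/N = 4700/42847 = 0.10969263.
Var(ȳ) = (1 − 0.10969263)·59000000/4700 = 0.89030737·12553.191 = 11176.199.
SE(ȳ) = √(11176.199) = 105.7.

105.7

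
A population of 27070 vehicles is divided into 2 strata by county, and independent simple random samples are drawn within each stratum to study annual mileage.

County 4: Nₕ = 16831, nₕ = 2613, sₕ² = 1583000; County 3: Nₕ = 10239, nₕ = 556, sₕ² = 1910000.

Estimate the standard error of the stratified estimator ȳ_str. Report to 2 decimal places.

Var(ȳ_str) = Σₕ Wₕ²(1 − fₕ)sₕ²/nₕ with Wₕ = Nₕ/N, N = 27070.
County 4: Wₕ = 0.62175840; term = 0.62175840²·(1 − 0.15524924)·1583000/2613 = 197.83969.
County 3: Wₕ = 0.37824160; term = 0.37824160²·(1 − 0.05430218)·1910000/556 = 464.78226.
Sum = 662.62195.
SE = √(662.62195) = 25.74.

25.74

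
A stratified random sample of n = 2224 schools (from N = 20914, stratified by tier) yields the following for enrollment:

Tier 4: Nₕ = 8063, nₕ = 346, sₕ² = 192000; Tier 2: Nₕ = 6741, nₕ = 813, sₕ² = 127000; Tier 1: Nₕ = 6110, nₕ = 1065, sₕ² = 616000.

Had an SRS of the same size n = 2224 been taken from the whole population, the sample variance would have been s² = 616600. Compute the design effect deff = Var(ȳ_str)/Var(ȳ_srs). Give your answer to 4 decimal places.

0.5407

Var(ȳ_str) = Σ Wₕ²(1−fₕ)sₕ²/nₕ with Wₕ = Nₕ/20914:
  Tier 4: (8063/20914)²·(1−346/8063)·192000/346 = 78.939811
  Tier 2: (6741/20914)²·(1−813/6741)·127000/813 = 14.271561
  Tier 1: (6110/20914)²·(1−1065/6110)·616000/1065 = 40.762356
  → Var(ȳ_str) = 133.97373.
Var(ȳ_srs) = (1 − 2224/20914)·616600/2224 = 247.76556.
deff = 133.97373 / 247.76556 = 0.5407.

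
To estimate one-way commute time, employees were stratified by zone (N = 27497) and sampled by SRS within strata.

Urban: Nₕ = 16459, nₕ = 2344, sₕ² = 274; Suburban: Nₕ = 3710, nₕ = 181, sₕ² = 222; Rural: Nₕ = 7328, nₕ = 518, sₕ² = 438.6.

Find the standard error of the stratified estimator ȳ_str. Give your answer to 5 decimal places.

Var(ȳ_str) = Σₕ Wₕ²(1 − fₕ)sₕ²/nₕ with Wₕ = Nₕ/N, N = 27497.
Urban: Wₕ = 0.59857439; term = 0.59857439²·(1 − 0.14241448)·274/2344 = 0.035917546.
Suburban: Wₕ = 0.13492381; term = 0.13492381²·(1 − 0.04878706)·222/181 = 0.021238769.
Rural: Wₕ = 0.26650180; term = 0.26650180²·(1 − 0.07068777)·438.6/518 = 0.055885715.
Sum = 0.11304203.
SE = √(0.11304203) = 0.33622.

0.33622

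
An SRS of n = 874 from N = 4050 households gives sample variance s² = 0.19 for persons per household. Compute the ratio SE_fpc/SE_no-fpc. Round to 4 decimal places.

f = n/N = 874/4050 = 0.21580247.
SE_no-fpc = √(s²/n) = 0.014744196; SE_fpc = √((1−f)s²/n) = 0.013056712.
Ratio = √(1−f) = 0.88554928.

0.8855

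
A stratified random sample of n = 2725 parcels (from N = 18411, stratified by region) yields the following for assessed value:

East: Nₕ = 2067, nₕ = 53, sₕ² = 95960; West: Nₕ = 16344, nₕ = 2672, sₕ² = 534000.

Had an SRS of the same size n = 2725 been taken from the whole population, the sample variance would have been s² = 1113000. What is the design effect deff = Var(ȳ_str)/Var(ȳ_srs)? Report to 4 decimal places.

0.4425

Var(ȳ_str) = Σ Wₕ²(1−fₕ)sₕ²/nₕ with Wₕ = Nₕ/18411:
  East: (2067/18411)²·(1−53/2067)·95960/53 = 22.236148
  West: (16344/18411)²·(1−2672/16344)·534000/2672 = 131.74691
  → Var(ȳ_str) = 153.98306.
Var(ȳ_srs) = (1 − 2725/18411)·1113000/2725 = 347.98738.
deff = 153.98306 / 347.98738 = 0.4425.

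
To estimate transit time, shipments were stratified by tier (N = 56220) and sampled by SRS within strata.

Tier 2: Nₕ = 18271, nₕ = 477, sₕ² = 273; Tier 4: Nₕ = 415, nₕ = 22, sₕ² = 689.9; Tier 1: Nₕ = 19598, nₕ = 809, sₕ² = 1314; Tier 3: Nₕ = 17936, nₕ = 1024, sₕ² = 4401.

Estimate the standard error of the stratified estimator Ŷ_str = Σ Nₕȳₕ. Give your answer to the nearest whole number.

Var(Ŷ_str) = Σₕ Nₕ²(1 − fₕ)sₕ²/nₕ.
Tier 2: 18271²·(1 − 477/18271)·273/477 = 1.8607163 × 10^8.
Tier 4: 415²·(1 − 22/415)·689.9/22 = 5.1145109 × 10^6.
Tier 1: 19598²·(1 − 809/19598)·1314/809 = 5.9808411 × 10^8.
Tier 3: 17936²·(1 − 1024/17936)·4401/1024 = 1.3036829 × 10^9.
Sum = 2.0929532 × 10^9.
SE = √(2.0929532 × 10^9) = 45749.

45749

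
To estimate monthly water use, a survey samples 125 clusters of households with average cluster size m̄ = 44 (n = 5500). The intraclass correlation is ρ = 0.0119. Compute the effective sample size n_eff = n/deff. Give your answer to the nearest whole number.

deff = 1 + (44 − 1)·0.0119 = 1 + 0.5117 = 1.5117.
n_eff = 5500 / 1.5117 = 3638.

3638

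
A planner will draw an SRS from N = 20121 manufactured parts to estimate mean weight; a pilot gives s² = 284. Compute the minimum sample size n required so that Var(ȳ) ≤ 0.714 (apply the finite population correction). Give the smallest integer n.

Without fpc, n₀ = s²/D = 284/0.714 = 397.7591.
With fpc, (1 − n/N)·s²/n ≤ D requires n ≥ n₀/(1 + n₀/N) = 397.7591/(1 + 397.7591/20121) = 390.0485.
Rounding up, n = 391.

391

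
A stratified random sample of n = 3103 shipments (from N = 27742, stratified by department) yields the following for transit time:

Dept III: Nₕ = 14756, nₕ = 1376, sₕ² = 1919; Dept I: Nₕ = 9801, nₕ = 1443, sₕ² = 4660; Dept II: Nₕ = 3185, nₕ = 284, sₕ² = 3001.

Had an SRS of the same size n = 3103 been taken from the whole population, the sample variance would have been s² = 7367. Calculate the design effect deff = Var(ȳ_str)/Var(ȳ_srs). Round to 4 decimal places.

Var(ȳ_str) = Σ Wₕ²(1−fₕ)sₕ²/nₕ with Wₕ = Nₕ/27742:
  Dept III: (14756/27742)²·(1−1376/14756)·1919/1376 = 0.35777152
  Dept I: (9801/27742)²·(1−1443/9801)·4660/1443 = 0.3437295
  Dept II: (3185/27742)²·(1−284/3185)·3001/284 = 0.12686134
  → Var(ȳ_str) = 0.82836236.
Var(ȳ_srs) = (1 − 3103/27742)·7367/3103 = 2.1086.
deff = 0.82836236 / 2.1086 = 0.3928.

0.3928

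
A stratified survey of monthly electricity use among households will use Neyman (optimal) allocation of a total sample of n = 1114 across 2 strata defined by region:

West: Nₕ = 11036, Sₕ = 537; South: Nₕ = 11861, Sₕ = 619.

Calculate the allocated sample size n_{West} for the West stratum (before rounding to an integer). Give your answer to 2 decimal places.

497.57

Neyman allocation: nₕ = n·NₕSₕ / Σⱼ NⱼSⱼ.
Σ NⱼSⱼ = 11036·537 + 11861·619 = 1.3268291 × 10^7.
n_{West} = 1114·11036·537 / (1.3268291 × 10^7) = 497.57.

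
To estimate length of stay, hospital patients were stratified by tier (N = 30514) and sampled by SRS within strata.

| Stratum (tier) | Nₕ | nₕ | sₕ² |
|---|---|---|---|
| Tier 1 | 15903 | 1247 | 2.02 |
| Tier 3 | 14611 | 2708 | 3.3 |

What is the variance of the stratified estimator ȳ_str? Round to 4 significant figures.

Var(ȳ_str) = Σₕ Wₕ²(1 − fₕ)sₕ²/nₕ with Wₕ = Nₕ/N, N = 30514.
Tier 1: Wₕ = 0.52117061; term = 0.52117061²·(1 − 0.07841288)·2.02/1247 = 4.0549093 × 10^-4.
Tier 3: Wₕ = 0.47882939; term = 0.47882939²·(1 − 0.18533981)·3.3/2708 = 2.2761631 × 10^-4.
Sum = 6.3310724 × 10^-4.

6.331 × 10^-4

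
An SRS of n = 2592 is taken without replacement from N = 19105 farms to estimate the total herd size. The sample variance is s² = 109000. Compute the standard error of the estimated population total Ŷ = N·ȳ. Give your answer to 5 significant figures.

Var(Ŷ) = N²·Var(ȳ) = N²·(1 − n/N)·s²/n.
f = 2592/19105 = 0.13567129; Var(ȳ) = 0.86432871·109000/2592 = 36.347156.
Var(Ŷ) = 19105² · 36.347156 = 1.3266749 × 10^10.
SE(Ŷ) = √(1.3266749 × 10^10) = 115180.

115180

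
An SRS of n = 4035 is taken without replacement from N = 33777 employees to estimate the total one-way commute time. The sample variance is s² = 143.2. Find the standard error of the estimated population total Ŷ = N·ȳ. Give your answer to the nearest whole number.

Var(Ŷ) = N²·Var(ȳ) = N²·(1 − n/N)·s²/n.
f = 4035/33777 = 0.11945999; Var(ȳ) = 0.88054001·143.2/4035 = 0.031249896.
Var(Ŷ) = 33777² · 0.031249896 = 3.565256 × 10^7.
SE(Ŷ) = √(3.565256 × 10^7) = 5971.

5971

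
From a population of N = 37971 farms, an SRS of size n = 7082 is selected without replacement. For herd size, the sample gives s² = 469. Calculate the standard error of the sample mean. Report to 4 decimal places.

0.2321

Under SRS without replacement, Var(ȳ) = (1 − f)·s²/n with f = n/N = 7082/37971 = 0.18651076.
Var(ȳ) = (1 − 0.18651076)·469/7082 = 0.81348924·0.06622423 = 0.053872699.
SE(ȳ) = √(0.053872699) = 0.2321.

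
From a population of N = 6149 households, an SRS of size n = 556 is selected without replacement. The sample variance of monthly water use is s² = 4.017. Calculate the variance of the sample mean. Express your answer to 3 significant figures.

Under SRS without replacement, Var(ȳ) = (1 − f)·s²/n with f = n/N = 556/6149 = 0.09042121.
Var(ȳ) = (1 − 0.09042121)·4.017/556 = 0.90957879·0.0072248201 = 0.0065715432.

0.00657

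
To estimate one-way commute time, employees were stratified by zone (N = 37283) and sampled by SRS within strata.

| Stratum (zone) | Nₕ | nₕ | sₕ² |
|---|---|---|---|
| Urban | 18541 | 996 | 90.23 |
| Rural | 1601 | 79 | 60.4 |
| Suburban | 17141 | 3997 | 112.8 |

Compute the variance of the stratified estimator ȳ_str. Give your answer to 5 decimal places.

0.02712

Var(ȳ_str) = Σₕ Wₕ²(1 − fₕ)sₕ²/nₕ with Wₕ = Nₕ/N, N = 37283.
Urban: Wₕ = 0.49730440; term = 0.49730440²·(1 − 0.05371879)·90.23/996 = 0.021201005.
Rural: Wₕ = 0.04294182; term = 0.04294182²·(1 − 0.04934416)·60.4/79 = 0.0013402757.
Suburban: Wₕ = 0.45975378; term = 0.45975378²·(1 − 0.23318359)·112.8/3997 = 0.004574219.
Sum = 0.0271155.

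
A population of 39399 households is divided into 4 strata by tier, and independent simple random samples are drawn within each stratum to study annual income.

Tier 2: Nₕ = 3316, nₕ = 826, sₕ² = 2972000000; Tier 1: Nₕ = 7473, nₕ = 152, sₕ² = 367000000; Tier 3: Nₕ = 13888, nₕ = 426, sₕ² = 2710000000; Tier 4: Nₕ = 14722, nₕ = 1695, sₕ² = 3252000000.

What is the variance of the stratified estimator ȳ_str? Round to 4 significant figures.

1.107 × 10^6

Var(ȳ_str) = Σₕ Wₕ²(1 − fₕ)sₕ²/nₕ with Wₕ = Nₕ/N, N = 39399.
Tier 2: Wₕ = 0.08416457; term = 0.08416457²·(1 − 0.24909530)·2972000000/826 = 19138.691.
Tier 1: Wₕ = 0.18967486; term = 0.18967486²·(1 − 0.02033989)·367000000/152 = 85097.63.
Tier 3: Wₕ = 0.35249626; term = 0.35249626²·(1 − 0.03067396)·2710000000/426 = 766193.72.
Tier 4: Wₕ = 0.37366431; term = 0.37366431²·(1 − 0.11513381)·3252000000/1695 = 237040.01.
Sum = 1.1074701 × 10^6.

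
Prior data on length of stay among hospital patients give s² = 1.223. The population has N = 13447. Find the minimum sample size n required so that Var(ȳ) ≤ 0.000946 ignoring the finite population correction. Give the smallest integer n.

1293

Without fpc, n₀ = s²/D = 1.223/0.000946 = 1292.8118.
Rounding up, n = 1293.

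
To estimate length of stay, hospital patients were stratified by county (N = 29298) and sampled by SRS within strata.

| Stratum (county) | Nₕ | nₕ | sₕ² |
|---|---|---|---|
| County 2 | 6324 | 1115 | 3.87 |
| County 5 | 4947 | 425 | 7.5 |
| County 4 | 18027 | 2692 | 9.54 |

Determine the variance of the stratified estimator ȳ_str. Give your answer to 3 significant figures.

0.00173

Var(ȳ_str) = Σₕ Wₕ²(1 − fₕ)sₕ²/nₕ with Wₕ = Nₕ/N, N = 29298.
County 2: Wₕ = 0.21585091; term = 0.21585091²·(1 − 0.17631246)·3.87/1115 = 1.3320066 × 10^-4.
County 5: Wₕ = 0.16885112; term = 0.16885112²·(1 − 0.08591065)·7.5/425 = 4.5990576 × 10^-4.
County 4: Wₕ = 0.61529797; term = 0.61529797²·(1 − 0.14933156)·9.54/2692 = 0.0011413126.
Sum = 0.001734419.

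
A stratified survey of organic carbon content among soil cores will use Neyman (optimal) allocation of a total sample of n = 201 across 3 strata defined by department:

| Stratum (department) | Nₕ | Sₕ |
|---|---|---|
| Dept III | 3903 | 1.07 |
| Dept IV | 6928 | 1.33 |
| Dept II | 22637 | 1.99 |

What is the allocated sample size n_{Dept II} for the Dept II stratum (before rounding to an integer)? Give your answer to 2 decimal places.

154.94

Neyman allocation: nₕ = n·NₕSₕ / Σⱼ NⱼSⱼ.
Σ NⱼSⱼ = 3903·1.07 + 6928·1.33 + 22637·1.99 = 58438.08.
n_{Dept II} = 201·22637·1.99 / 58438.08 = 154.94.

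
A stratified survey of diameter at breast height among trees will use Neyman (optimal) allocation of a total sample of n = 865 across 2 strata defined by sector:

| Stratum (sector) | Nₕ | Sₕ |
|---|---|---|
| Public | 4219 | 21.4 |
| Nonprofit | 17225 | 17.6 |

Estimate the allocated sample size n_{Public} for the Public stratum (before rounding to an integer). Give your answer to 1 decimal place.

Neyman allocation: nₕ = n·NₕSₕ / Σⱼ NⱼSⱼ.
Σ NⱼSⱼ = 4219·21.4 + 17225·17.6 = 393446.6.
n_{Public} = 865·4219·21.4 / 393446.6 = 198.5.

198.5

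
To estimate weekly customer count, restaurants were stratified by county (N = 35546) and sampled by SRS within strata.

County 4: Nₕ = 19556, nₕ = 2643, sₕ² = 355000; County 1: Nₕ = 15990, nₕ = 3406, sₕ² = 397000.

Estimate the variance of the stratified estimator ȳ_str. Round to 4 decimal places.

53.7224

Var(ȳ_str) = Σₕ Wₕ²(1 − fₕ)sₕ²/nₕ with Wₕ = Nₕ/N, N = 35546.
County 4: Wₕ = 0.55016036; term = 0.55016036²·(1 − 0.13515034)·355000/2643 = 35.160124.
County 1: Wₕ = 0.44983964; term = 0.44983964²·(1 − 0.21300813)·397000/3406 = 18.56229.
Sum = 53.722414.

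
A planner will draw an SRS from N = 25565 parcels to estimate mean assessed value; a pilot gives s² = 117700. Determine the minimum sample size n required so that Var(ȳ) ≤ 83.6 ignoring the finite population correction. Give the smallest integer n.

1408

Without fpc, n₀ = s²/D = 117700/83.6 = 1407.8947.
Rounding up, n = 1408.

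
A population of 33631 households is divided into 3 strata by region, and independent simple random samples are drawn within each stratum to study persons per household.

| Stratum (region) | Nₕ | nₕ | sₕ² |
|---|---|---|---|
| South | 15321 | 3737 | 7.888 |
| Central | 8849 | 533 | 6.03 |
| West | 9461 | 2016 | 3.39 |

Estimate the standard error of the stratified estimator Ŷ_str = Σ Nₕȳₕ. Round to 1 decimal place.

1151.3

Var(Ŷ_str) = Σₕ Nₕ²(1 − fₕ)sₕ²/nₕ.
South: 15321²·(1 − 3737/15321)·7.888/3737 = 374618.71.
Central: 8849²·(1 − 533/8849)·6.03/533 = 832527.87.
West: 9461²·(1 − 2016/9461)·3.39/2016 = 118443.41.
Sum = 1.32559 × 10^6.
SE = √(1.32559 × 10^6) = 1151.3.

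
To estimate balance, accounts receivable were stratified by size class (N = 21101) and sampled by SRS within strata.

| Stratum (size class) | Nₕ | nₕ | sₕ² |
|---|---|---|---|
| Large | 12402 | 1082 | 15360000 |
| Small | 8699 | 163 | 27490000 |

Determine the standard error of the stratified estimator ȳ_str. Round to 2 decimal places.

180.56

Var(ȳ_str) = Σₕ Wₕ²(1 − fₕ)sₕ²/nₕ with Wₕ = Nₕ/N, N = 21101.
Large: Wₕ = 0.58774466; term = 0.58774466²·(1 − 0.08724399)·15360000/1082 = 4476.0614.
Small: Wₕ = 0.41225534; term = 0.41225534²·(1 − 0.01873779)·27490000/163 = 28125.794.
Sum = 32601.855.
SE = √(32601.855) = 180.56.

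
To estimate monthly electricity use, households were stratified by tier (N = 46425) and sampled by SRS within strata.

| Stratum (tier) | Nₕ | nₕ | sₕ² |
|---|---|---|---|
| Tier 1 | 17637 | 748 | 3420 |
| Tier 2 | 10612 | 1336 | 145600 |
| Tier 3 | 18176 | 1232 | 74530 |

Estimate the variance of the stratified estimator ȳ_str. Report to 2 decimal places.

14.25

Var(ȳ_str) = Σₕ Wₕ²(1 − fₕ)sₕ²/nₕ with Wₕ = Nₕ/N, N = 46425.
Tier 1: Wₕ = 0.37990307; term = 0.37990307²·(1 − 0.04241084)·3420/748 = 0.63190142.
Tier 2: Wₕ = 0.22858374; term = 0.22858374²·(1 − 0.12589521)·145600/1336 = 4.9774748.
Tier 3: Wₕ = 0.39151319; term = 0.39151319²·(1 − 0.06778169)·74530/1232 = 8.6443202.
Sum = 14.253696.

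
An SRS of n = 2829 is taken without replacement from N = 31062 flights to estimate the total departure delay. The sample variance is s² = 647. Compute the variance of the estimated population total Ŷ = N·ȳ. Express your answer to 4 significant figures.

Var(Ŷ) = N²·Var(ȳ) = N²·(1 − n/N)·s²/n.
f = 2829/31062 = 0.09107591; Var(ȳ) = 0.90892409·647/2829 = 0.20787341.
Var(Ŷ) = 31062² · 0.20787341 = 2.0056621 × 10^8.

2.006 × 10^8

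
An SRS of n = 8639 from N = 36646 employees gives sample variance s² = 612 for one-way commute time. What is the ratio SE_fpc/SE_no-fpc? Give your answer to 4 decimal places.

f = n/N = 8639/36646 = 0.23574196.
SE_no-fpc = √(s²/n) = 0.26616073; SE_fpc = √((1−f)s²/n) = 0.23268264.
Ratio = √(1−f) = 0.87421853.

0.8742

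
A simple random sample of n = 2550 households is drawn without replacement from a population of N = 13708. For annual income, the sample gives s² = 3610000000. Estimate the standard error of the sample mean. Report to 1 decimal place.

1073.5

Under SRS without replacement, Var(ȳ) = (1 − f)·s²/n with f = n/N = 2550/13708 = 0.18602276.
Var(ȳ) = (1 − 0.18602276)·3610000000/2550 = 0.81397724·1.4156863 × 10^6 = 1.1523364 × 10^6.
SE(ȳ) = √(1.1523364 × 10^6) = 1073.5.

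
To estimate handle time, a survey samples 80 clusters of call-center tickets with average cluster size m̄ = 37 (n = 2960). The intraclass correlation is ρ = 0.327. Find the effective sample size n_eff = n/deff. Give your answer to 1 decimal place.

deff = 1 + (37 − 1)·0.327 = 1 + 11.772 = 12.772.
n_eff = 2960 / 12.772 = 231.8.

231.8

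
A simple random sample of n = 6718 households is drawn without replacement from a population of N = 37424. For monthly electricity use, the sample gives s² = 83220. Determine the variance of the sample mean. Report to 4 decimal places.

10.1639

Under SRS without replacement, Var(ȳ) = (1 − f)·s²/n with f = n/N = 6718/37424 = 0.17951047.
Var(ȳ) = (1 − 0.17951047)·83220/6718 = 0.82048953·12.387615 = 10.163909.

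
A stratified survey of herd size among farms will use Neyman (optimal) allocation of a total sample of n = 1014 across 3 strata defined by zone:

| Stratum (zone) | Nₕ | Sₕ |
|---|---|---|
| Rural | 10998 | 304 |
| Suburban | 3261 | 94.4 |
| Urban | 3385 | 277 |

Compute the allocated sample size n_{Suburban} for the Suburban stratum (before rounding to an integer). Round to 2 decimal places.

Neyman allocation: nₕ = n·NₕSₕ / Σⱼ NⱼSⱼ.
Σ NⱼSⱼ = 10998·304 + 3261·94.4 + 3385·277 = 4.5888754 × 10^6.
n_{Suburban} = 1014·3261·94.4 / (4.5888754 × 10^6) = 68.02.

68.02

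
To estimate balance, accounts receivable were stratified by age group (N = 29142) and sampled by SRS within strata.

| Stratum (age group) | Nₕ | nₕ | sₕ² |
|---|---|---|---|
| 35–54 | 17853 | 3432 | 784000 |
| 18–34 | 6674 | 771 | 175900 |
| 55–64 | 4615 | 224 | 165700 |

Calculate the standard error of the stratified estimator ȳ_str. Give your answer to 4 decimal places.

Var(ȳ_str) = Σₕ Wₕ²(1 − fₕ)sₕ²/nₕ with Wₕ = Nₕ/N, N = 29142.
35–54: Wₕ = 0.61262096; term = 0.61262096²·(1 − 0.19223660)·784000/3432 = 69.252692.
18–34: Wₕ = 0.22901654; term = 0.22901654²·(1 − 0.11552292)·175900/771 = 10.583559.
55–64: Wₕ = 0.15836250; term = 0.15836250²·(1 − 0.04853738)·165700/224 = 17.651065.
Sum = 97.487316.
SE = √(97.487316) = 9.8736.

9.8736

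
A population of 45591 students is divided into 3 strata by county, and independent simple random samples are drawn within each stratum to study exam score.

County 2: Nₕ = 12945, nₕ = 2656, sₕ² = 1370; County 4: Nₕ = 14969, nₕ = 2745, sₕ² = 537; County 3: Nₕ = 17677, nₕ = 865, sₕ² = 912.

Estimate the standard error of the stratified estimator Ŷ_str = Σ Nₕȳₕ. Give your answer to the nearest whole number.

Var(Ŷ_str) = Σₕ Nₕ²(1 − fₕ)sₕ²/nₕ.
County 2: 12945²·(1 − 2656/12945)·1370/2656 = 6.8701737 × 10^7.
County 4: 14969²·(1 − 2745/14969)·537/2745 = 3.5796294 × 10^7.
County 3: 17677²·(1 − 865/17677)·912/865 = 3.1333339 × 10^8.
Sum = 4.1783142 × 10^8.
SE = √(4.1783142 × 10^8) = 20441.

20441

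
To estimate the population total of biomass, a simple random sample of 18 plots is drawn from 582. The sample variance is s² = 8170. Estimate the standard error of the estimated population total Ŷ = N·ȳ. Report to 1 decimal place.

12206.1

Var(Ŷ) = N²·Var(ȳ) = N²·(1 − n/N)·s²/n.
f = 18/582 = 0.03092784; Var(ȳ) = 0.96907216·8170/18 = 439.85109.
Var(Ŷ) = 582² · 439.85109 = 1.4898812 × 10^8.
SE(Ŷ) = √(1.4898812 × 10^8) = 12206.1.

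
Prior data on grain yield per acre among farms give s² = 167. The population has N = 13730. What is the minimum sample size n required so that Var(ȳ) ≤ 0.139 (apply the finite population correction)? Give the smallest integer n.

1105

Without fpc, n₀ = s²/D = 167/0.139 = 1201.4388.
With fpc, (1 − n/N)·s²/n ≤ D requires n ≥ n₀/(1 + n₀/N) = 1201.4388/(1 + 1201.4388/13730) = 1104.7666.
Rounding up, n = 1105.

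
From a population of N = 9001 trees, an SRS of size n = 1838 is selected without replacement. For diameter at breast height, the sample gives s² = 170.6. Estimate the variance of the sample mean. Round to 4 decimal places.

Under SRS without replacement, Var(ȳ) = (1 − f)·s²/n with f = n/N = 1838/9001 = 0.20419953.
Var(ȳ) = (1 − 0.20419953)·170.6/1838 = 0.79580047·0.092818281 = 0.073864831.

0.0739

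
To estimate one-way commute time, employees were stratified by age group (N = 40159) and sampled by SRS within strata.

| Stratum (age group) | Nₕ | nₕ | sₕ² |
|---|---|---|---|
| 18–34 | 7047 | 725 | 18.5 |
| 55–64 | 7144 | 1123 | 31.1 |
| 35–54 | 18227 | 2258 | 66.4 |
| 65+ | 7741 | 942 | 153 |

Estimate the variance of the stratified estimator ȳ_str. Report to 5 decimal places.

0.01205

Var(ȳ_str) = Σₕ Wₕ²(1 − fₕ)sₕ²/nₕ with Wₕ = Nₕ/N, N = 40159.
18–34: Wₕ = 0.17547748; term = 0.17547748²·(1 − 0.10288066)·18.5/725 = 7.0489869 × 10^-4.
55–64: Wₕ = 0.17789288; term = 0.17789288²·(1 − 0.15719485)·31.1/1123 = 7.3862657 × 10^-4.
35–54: Wₕ = 0.45387086; term = 0.45387086²·(1 − 0.12388215)·66.4/2258 = 0.0053072712.
65+: Wₕ = 0.19275878; term = 0.19275878²·(1 − 0.12168970)·153/942 = 0.0053005002.
Sum = 0.012051297.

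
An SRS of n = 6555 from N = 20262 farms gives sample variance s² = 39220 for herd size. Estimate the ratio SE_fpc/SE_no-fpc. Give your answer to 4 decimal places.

f = n/N = 6555/20262 = 0.32351199.
SE_no-fpc = √(s²/n) = 2.4460619; SE_fpc = √((1−f)s²/n) = 2.0118588.
Ratio = √(1−f) = 0.82248891.

0.8225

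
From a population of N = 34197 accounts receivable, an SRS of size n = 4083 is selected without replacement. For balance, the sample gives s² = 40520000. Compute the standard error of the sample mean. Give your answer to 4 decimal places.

93.4836

Under SRS without replacement, Var(ȳ) = (1 − f)·s²/n with f = n/N = 4083/34197 = 0.11939644.
Var(ȳ) = (1 − 0.11939644)·40520000/4083 = 0.88060356·9924.0754 = 8739.1762.
SE(ȳ) = √(8739.1762) = 93.4836.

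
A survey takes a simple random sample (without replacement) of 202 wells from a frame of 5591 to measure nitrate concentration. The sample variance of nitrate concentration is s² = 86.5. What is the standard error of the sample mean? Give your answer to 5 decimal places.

0.64245

Under SRS without replacement, Var(ȳ) = (1 − f)·s²/n with f = n/N = 202/5591 = 0.03612949.
Var(ȳ) = (1 − 0.03612949)·86.5/202 = 0.96387051·0.42821782 = 0.41274653.
SE(ȳ) = √(0.41274653) = 0.64245.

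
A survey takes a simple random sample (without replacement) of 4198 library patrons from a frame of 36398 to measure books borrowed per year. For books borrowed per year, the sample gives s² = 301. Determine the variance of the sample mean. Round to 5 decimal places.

0.06343

Under SRS without replacement, Var(ȳ) = (1 − f)·s²/n with f = n/N = 4198/36398 = 0.11533601.
Var(ȳ) = (1 − 0.11533601)·301/4198 = 0.88466399·0.07170081 = 0.063431125.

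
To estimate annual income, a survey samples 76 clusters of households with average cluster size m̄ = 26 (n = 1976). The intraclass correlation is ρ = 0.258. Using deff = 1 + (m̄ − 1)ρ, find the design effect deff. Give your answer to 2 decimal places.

deff = 1 + (26 − 1)·0.258 = 1 + 6.45 = 7.45.

7.45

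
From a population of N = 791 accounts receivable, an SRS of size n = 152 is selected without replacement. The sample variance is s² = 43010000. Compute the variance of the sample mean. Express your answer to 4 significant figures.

Under SRS without replacement, Var(ȳ) = (1 − f)·s²/n with f = n/N = 152/791 = 0.19216182.
Var(ȳ) = (1 − 0.19216182)·43010000/152 = 0.80783818·282960.53 = 228586.32.

228600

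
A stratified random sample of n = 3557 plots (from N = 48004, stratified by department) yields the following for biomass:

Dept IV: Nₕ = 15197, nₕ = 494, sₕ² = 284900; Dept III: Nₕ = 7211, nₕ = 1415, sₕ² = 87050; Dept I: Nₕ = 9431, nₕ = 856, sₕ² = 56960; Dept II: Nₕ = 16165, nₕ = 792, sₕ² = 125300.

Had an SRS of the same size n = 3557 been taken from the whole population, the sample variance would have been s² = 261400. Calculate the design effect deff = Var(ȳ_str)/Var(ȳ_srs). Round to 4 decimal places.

1.1233

Var(ȳ_str) = Σ Wₕ²(1−fₕ)sₕ²/nₕ with Wₕ = Nₕ/48004:
  Dept IV: (15197/48004)²·(1−494/15197)·284900/494 = 55.92094
  Dept III: (7211/48004)²·(1−1415/7211)·87050/1415 = 1.1157871
  Dept I: (9431/48004)²·(1−856/9431)·56960/856 = 2.3352492
  Dept II: (16165/48004)²·(1−792/16165)·125300/792 = 17.061035
  → Var(ȳ_str) = 76.433011.
Var(ȳ_srs) = (1 − 3557/48004)·261400/3557 = 68.043516.
deff = 76.433011 / 68.043516 = 1.1233.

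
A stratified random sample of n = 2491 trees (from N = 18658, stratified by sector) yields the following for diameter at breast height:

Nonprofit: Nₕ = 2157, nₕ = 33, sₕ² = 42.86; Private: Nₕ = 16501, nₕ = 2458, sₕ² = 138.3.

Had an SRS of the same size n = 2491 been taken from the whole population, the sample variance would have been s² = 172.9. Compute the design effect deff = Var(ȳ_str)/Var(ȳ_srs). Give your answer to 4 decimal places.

0.9069

Var(ȳ_str) = Σ Wₕ²(1−fₕ)sₕ²/nₕ with Wₕ = Nₕ/18658:
  Nonprofit: (2157/18658)²·(1−33/2157)·42.86/33 = 0.01709278
  Private: (16501/18658)²·(1−2458/16501)·138.3/2458 = 0.037452454
  → Var(ȳ_str) = 0.054545234.
Var(ȳ_srs) = (1 − 2491/18658)·172.9/2491 = 0.060143073.
deff = 0.054545234 / 0.060143073 = 0.9069.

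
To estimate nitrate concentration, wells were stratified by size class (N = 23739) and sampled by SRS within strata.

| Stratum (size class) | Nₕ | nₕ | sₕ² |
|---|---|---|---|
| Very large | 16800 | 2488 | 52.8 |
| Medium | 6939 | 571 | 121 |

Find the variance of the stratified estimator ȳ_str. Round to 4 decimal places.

0.0257

Var(ȳ_str) = Σₕ Wₕ²(1 − fₕ)sₕ²/nₕ with Wₕ = Nₕ/N, N = 23739.
Very large: Wₕ = 0.70769620; term = 0.70769620²·(1 − 0.14809524)·52.8/2488 = 0.0090545801.
Medium: Wₕ = 0.29230380; term = 0.29230380²·(1 − 0.08228851)·121/571 = 0.016615919.
Sum = 0.025670499.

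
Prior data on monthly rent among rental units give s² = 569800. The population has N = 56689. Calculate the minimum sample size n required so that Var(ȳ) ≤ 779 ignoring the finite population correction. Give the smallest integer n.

Without fpc, n₀ = s²/D = 569800/779 = 731.4506.
Rounding up, n = 732.

732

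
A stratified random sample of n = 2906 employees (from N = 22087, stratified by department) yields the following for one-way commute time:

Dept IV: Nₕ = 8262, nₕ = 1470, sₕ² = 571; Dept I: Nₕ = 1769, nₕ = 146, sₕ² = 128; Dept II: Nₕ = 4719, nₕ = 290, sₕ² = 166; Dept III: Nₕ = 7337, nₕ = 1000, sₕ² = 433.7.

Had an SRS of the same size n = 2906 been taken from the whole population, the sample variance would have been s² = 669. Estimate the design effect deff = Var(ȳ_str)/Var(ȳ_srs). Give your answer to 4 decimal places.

Var(ȳ_str) = Σ Wₕ²(1−fₕ)sₕ²/nₕ with Wₕ = Nₕ/22087:
  Dept IV: (8262/22087)²·(1−1470/8262)·571/1470 = 0.044681545
  Dept I: (1769/22087)²·(1−146/1769)·128/146 = 0.005159766
  Dept II: (4719/22087)²·(1−290/4719)·166/290 = 0.024524055
  Dept III: (7337/22087)²·(1−1000/7337)·433.7/1000 = 0.041335023
  → Var(ȳ_str) = 0.11570039.
Var(ȳ_srs) = (1 − 2906/22087)·669/2906 = 0.19992404.
deff = 0.11570039 / 0.19992404 = 0.5787.

0.5787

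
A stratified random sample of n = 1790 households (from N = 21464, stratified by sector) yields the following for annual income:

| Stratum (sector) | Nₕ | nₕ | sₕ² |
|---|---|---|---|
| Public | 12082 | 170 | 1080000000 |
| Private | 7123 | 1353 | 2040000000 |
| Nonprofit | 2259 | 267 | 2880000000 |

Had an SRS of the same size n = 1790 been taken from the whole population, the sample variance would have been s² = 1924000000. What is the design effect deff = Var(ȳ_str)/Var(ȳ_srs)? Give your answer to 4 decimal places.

2.2579

Var(ȳ_str) = Σ Wₕ²(1−fₕ)sₕ²/nₕ with Wₕ = Nₕ/21464:
  Public: (12082/21464)²·(1−170/12082)·1080000000/170 = 1.9846185 × 10^6
  Private: (7123/21464)²·(1−1353/7123)·2040000000/1353 = 134508.52
  Nonprofit: (2259/21464)²·(1−267/2259)·2880000000/267 = 105357.5
  → Var(ȳ_str) = 2.2244845 × 10^6.
Var(ȳ_srs) = (1 − 1790/21464)·1924000000/1790 = 985221.87.
deff = (2.2244845 × 10^6) / 985221.87 = 2.2579.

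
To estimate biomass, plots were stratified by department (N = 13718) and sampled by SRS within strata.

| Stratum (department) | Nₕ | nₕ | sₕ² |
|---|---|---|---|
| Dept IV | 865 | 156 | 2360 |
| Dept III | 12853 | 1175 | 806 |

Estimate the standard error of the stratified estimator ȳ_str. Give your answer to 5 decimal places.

Var(ȳ_str) = Σₕ Wₕ²(1 − fₕ)sₕ²/nₕ with Wₕ = Nₕ/N, N = 13718.
Dept IV: Wₕ = 0.06305584; term = 0.06305584²·(1 − 0.18034682)·2360/156 = 0.04930241.
Dept III: Wₕ = 0.93694416; term = 0.93694416²·(1 − 0.09141835)·806/1175 = 0.54712752.
Sum = 0.59642993.
SE = √(0.59642993) = 0.77229.

0.77229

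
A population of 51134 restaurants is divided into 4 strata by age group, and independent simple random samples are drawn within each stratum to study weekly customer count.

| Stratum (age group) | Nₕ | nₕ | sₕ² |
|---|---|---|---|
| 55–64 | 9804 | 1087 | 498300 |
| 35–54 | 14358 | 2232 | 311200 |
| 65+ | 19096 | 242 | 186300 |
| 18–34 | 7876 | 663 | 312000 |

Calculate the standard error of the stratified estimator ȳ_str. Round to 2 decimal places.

Var(ȳ_str) = Σₕ Wₕ²(1 − fₕ)sₕ²/nₕ with Wₕ = Nₕ/N, N = 51134.
55–64: Wₕ = 0.19173153; term = 0.19173153²·(1 − 0.11087311)·498300/1087 = 14.983462.
35–54: Wₕ = 0.28079165; term = 0.28079165²·(1 − 0.15545341)·311200/2232 = 9.284048.
65+: Wₕ = 0.37345015; term = 0.37345015²·(1 − 0.01267281)·186300/242 = 106.00439.
18–34: Wₕ = 0.15402668; term = 0.15402668²·(1 − 0.08417979)·312000/663 = 10.224526.
Sum = 140.49643.
SE = √(140.49643) = 11.85.

11.85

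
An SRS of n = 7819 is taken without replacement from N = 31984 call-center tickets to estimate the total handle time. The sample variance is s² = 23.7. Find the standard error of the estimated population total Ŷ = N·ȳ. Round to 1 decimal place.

Var(Ŷ) = N²·Var(ȳ) = N²·(1 − n/N)·s²/n.
f = 7819/31984 = 0.24446598; Var(ȳ) = 0.75553402·23.7/7819 = 0.0022900826.
Var(Ŷ) = 31984² · 0.0022900826 = 2.3427001 × 10^6.
SE(Ŷ) = √(2.3427001 × 10^6) = 1530.6.

1530.6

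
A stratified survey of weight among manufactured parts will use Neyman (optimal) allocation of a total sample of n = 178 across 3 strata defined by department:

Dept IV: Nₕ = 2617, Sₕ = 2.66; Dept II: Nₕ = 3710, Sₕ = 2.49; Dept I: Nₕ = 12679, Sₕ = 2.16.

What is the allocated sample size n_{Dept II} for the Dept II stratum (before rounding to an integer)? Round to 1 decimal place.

Neyman allocation: nₕ = n·NₕSₕ / Σⱼ NⱼSⱼ.
Σ NⱼSⱼ = 2617·2.66 + 3710·2.49 + 12679·2.16 = 43585.76.
n_{Dept II} = 178·3710·2.49 / 43585.76 = 37.7.

37.7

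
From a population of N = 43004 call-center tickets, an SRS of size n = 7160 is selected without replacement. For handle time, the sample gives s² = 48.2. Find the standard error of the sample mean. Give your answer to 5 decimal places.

0.07491

Under SRS without replacement, Var(ȳ) = (1 − f)·s²/n with f = n/N = 7160/43004 = 0.16649614.
Var(ȳ) = (1 − 0.16649614)·48.2/7160 = 0.83350386·0.0067318436 = 0.0056110176.
SE(ȳ) = √(0.0056110176) = 0.07491.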